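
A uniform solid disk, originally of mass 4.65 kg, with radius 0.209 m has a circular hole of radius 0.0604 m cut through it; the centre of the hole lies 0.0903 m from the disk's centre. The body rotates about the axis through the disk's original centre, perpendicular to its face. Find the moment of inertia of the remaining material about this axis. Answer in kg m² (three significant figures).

Unpierced body about its centre: I₀ = (1/2)MR² = (1/2)(4.65)(0.209)² = 0.10156 kg m².
The removed disk has mass m = M·(r/R)² = (4.65)(0.0604/0.209)² = 0.38836 kg (same uniform areal density).
Its moment of inertia about the rotation axis (parallel-axis theorem): I_hole = (1/2)mr² + md² = (1/2)(0.38836)(0.0604)² + (0.38836)(0.0903)² = 0.0038751 kg m².
Treating the hole as negative mass, I = I₀ − I_hole = 0.10156 − 0.0038751 = 0.097683 kg m².

0.0977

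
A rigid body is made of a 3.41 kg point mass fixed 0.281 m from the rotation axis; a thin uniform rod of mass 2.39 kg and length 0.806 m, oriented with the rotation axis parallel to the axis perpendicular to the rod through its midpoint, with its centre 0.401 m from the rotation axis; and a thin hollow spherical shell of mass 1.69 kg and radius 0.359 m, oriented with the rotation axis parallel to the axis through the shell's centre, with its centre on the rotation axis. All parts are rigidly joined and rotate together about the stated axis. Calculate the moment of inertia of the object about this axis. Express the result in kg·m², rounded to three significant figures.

0.928

Point mass: I_cm = 0; centre at d = 0.281 m, so the parallel axis theorem gives I = 0 + (3.41)(0.281)² = 0.26926 kg·m².
Thin rod: I_cm = (1/12)ML² = (1/12)(2.39)(0.806)² = 0.12939 kg·m²; centre at d = 0.401 m, so the parallel axis theorem gives I = 0.12939 + (2.39)(0.401)² = 0.5137 kg·m².
Spherical shell: I_cm = (2/3)MR² = (2/3)(1.69)(0.359)² = 0.14521 kg·m²; axis through the centre, so I = 0.14521 kg·m².
Total I = 0.26926 + 0.5137 + 0.14521 = 0.92816 kg·m².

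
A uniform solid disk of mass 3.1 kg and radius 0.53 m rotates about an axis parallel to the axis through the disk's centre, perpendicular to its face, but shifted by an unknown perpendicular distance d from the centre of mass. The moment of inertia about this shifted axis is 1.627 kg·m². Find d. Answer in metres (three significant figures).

About the centre-of-mass axis, I_cm = (1/2)MR² = (1/2)(3.1)(0.53)² = 0.4354 kg·m².
Parallel axis theorem: I = I_cm + Md², so Md² = 1.627 − 0.4354 = 1.1916 kg·m².
d = √(1.1916 / 3.1) = 0.61999 m.

0.620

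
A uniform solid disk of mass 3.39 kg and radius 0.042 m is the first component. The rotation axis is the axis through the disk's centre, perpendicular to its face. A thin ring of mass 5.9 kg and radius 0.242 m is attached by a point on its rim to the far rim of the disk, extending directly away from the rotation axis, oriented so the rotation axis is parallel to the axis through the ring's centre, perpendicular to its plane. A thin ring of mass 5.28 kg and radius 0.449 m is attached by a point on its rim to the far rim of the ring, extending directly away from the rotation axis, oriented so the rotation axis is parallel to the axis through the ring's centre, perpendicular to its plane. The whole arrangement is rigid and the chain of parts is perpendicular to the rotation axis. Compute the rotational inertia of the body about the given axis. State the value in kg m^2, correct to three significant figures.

6.91

Solid disk: I_cm = (1/2)MR² = (1/2)(3.39)(0.042)² = 0.00299 kg m^2; axis through the centre, so I = 0.00299 kg m^2.
Thin ring: I_cm = MR² = (5.9)(0.242)² = 0.34553 kg m^2; centre at d = 0.042 + 0.242 = 0.284 m, so the parallel axis theorem gives I = 0.34553 + (5.9)(0.284)² = 0.8214 kg m^2.
Thin ring: I_cm = MR² = (5.28)(0.449)² = 1.0645 kg m^2; centre at d = 0.042 + 0.242 + 0.242 + 0.449 = 0.975 m, so the parallel axis theorem gives I = 1.0645 + (5.28)(0.975)² = 6.0838 kg m^2.
Total I = 0.00299 + 0.8214 + 6.0838 = 6.9081 kg m^2.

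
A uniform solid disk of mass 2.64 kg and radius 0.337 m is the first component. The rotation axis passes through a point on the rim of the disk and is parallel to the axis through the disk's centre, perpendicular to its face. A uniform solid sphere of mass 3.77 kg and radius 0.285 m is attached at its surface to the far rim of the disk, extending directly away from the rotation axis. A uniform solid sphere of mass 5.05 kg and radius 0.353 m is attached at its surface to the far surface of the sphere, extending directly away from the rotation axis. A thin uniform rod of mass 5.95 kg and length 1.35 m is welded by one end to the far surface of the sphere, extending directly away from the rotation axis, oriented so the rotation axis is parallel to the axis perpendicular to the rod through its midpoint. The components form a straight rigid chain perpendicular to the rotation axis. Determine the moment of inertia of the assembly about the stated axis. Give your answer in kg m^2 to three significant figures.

Solid disk: I_cm = (1/2)MR² = (1/2)(2.64)(0.337)² = 0.14991 kg m^2; centre at d = 0.337 m, so I = I_cm + Md² gives I = 0.14991 + (2.64)(0.337)² = 0.44973 kg m^2.
Solid sphere: I_cm = (2/5)MR² = (2/5)(3.77)(0.285)² = 0.12249 kg m^2; centre at d = 0.337 + 0.337 + 0.285 = 0.959 m, so I = I_cm + Md² gives I = 0.12249 + (3.77)(0.959)² = 3.5897 kg m^2.
Solid sphere: I_cm = (2/5)MR² = (2/5)(5.05)(0.353)² = 0.25171 kg m^2; centre at d = 0.337 + 0.337 + 0.285 + 0.285 + 0.353 = 1.597 m, so I = I_cm + Md² gives I = 0.25171 + (5.05)(1.597)² = 13.131 kg m^2.
Thin rod: I_cm = (1/12)ML² = (1/12)(5.95)(1.35)² = 0.90366 kg m^2; centre at d = 0.337 + 0.337 + 0.285 + 0.285 + 0.353 + 0.353 + 0.675 = 2.625 m, so I = I_cm + Md² gives I = 0.90366 + (5.95)(2.625)² = 41.903 kg m^2.
Total I = 0.44973 + 3.5897 + 13.131 + 41.903 = 59.074 kg m^2.

59.1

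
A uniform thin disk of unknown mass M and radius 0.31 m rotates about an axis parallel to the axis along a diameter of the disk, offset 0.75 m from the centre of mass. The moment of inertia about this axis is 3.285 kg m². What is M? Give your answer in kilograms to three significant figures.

5.60

I = I_cm + Md² = (1/4)MR² + Md² = M·[0.25·(0.31)² + (0.75)²] = M·0.58652.
So M = 3.285 / 0.58652 = 5.6008 kg.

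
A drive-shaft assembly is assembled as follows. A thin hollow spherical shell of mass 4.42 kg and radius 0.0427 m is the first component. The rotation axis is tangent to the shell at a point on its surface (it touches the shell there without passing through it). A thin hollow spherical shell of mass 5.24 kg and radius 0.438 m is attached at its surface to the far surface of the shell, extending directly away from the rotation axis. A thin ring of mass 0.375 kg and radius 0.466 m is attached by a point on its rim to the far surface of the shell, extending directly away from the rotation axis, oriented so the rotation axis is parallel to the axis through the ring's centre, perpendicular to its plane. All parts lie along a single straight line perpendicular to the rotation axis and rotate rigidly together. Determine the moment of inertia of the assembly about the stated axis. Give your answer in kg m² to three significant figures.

2.96

Spherical shell: I_cm = (2/3)MR² = (2/3)(4.42)(0.0427)² = 0.0053726 kg m²; centre at d = 0.0427 m, so the parallel axis theorem gives I = 0.0053726 + (4.42)(0.0427)² = 0.013432 kg m².
Spherical shell: I_cm = (2/3)MR² = (2/3)(5.24)(0.438)² = 0.67018 kg m²; centre at d = 0.0427 + 0.0427 + 0.438 = 0.5234 m, so the parallel axis theorem gives I = 0.67018 + (5.24)(0.5234)² = 2.1057 kg m².
Thin ring: I_cm = MR² = (0.375)(0.466)² = 0.081434 kg m²; centre at d = 0.0427 + 0.0427 + 0.438 + 0.438 + 0.466 = 1.4274 m, so the parallel axis theorem gives I = 0.081434 + (0.375)(1.4274)² = 0.84549 kg m².
Total I = 0.013432 + 2.1057 + 0.84549 = 2.9646 kg m².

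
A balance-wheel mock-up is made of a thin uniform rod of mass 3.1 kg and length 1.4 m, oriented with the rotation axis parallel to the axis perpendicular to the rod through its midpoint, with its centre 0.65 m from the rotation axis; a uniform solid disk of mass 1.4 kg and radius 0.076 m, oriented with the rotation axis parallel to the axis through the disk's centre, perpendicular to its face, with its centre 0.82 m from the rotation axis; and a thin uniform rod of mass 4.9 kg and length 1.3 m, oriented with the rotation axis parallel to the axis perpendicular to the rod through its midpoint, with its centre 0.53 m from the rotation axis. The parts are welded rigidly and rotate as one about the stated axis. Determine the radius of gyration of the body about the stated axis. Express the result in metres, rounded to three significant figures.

0.717

Thin rod: I_cm = (1/12)ML² = (1/12)(3.1)(1.4)² = 0.50633 kg m²; centre at d = 0.65 m, so I = I_cm + Md² gives I = 0.50633 + (3.1)(0.65)² = 1.8161 kg m².
Solid disk: I_cm = (1/2)MR² = (1/2)(1.4)(0.076)² = 0.0040432 kg m²; centre at d = 0.82 m, so I = I_cm + Md² gives I = 0.0040432 + (1.4)(0.82)² = 0.9454 kg m².
Thin rod: I_cm = (1/12)ML² = (1/12)(4.9)(1.3)² = 0.69008 kg m²; centre at d = 0.53 m, so I = I_cm + Md² gives I = 0.69008 + (4.9)(0.53)² = 2.0665 kg m².
Total I = 4.828 kg m²; total mass M = 9.4 kg.
k = √(I/M) = √(4.828/9.4) = 0.71667 m.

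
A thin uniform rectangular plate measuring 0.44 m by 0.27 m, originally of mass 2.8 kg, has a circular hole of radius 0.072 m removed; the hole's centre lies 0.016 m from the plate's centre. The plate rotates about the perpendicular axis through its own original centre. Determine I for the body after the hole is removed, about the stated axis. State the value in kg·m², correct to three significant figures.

0.0611

Unpierced body about its centre: I₀ = (1/12)M(a²+b²) = (1/12)(2.8)[(0.44)² + (0.27)²] = 0.062183 kg·m².
The removed disk has mass m = M·πr²/(ab) = (2.8)·π(0.072)²/(0.44·0.27) = 0.38385 kg (same uniform areal density).
Its moment of inertia about the rotation axis (parallel-axis theorem): I_hole = (1/2)mr² + md² = (1/2)(0.38385)(0.072)² + (0.38385)(0.016)² = 0.0010932 kg·m².
Treating the hole as negative mass, I = I₀ − I_hole = 0.062183 − 0.0010932 = 0.06109 kg·m².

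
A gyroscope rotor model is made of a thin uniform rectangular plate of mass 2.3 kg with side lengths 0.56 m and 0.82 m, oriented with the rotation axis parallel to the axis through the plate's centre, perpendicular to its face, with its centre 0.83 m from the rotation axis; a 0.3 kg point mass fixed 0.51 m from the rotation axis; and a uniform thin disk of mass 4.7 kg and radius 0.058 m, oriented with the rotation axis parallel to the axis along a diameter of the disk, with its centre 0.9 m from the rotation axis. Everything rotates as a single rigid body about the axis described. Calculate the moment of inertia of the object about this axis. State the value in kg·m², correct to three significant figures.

5.66

Rectangular plate: I_cm = (1/12)M(a²+b²) = (1/12)(2.3)[(0.56)² + (0.82)²] = 0.18898 kg·m²; centre at d = 0.83 m, so the parallel axis theorem gives I = 0.18898 + (2.3)(0.83)² = 1.7735 kg·m².
Point mass: I_cm = 0; centre at d = 0.51 m, so the parallel axis theorem gives I = 0 + (0.3)(0.51)² = 0.07803 kg·m².
Thin disk: I_cm = (1/4)MR² = (1/4)(4.7)(0.058)² = 0.0039527 kg·m²; centre at d = 0.9 m, so the parallel axis theorem gives I = 0.0039527 + (4.7)(0.9)² = 3.811 kg·m².
Total I = 1.7735 + 0.07803 + 3.811 = 5.6624 kg·m².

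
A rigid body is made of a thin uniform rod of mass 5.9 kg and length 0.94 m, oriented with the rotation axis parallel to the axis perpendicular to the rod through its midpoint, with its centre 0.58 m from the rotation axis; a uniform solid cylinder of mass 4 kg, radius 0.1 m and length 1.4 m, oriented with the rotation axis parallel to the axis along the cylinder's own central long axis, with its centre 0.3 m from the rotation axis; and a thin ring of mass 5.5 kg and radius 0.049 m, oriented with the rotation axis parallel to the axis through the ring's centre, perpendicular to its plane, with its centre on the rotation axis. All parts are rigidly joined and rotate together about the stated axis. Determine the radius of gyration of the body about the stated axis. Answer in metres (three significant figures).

0.427

Thin rod: I_cm = (1/12)ML² = (1/12)(5.9)(0.94)² = 0.43444 kg·m²; centre at d = 0.58 m, so I = I_cm + Md² gives I = 0.43444 + (5.9)(0.58)² = 2.4192 kg·m².
Solid cylinder: I_cm = (1/2)MR² = (1/2)(4)(0.1)² = 0.02 kg·m²; centre at d = 0.3 m, so I = I_cm + Md² gives I = 0.02 + (4)(0.3)² = 0.38 kg·m².
Thin ring: I_cm = MR² = (5.5)(0.049)² = 0.013206 kg·m²; axis through the centre, so I = 0.013206 kg·m².
Total I = 2.8124 kg·m²; total mass M = 15.4 kg.
k = √(I/M) = √(2.8124/15.4) = 0.42734 m.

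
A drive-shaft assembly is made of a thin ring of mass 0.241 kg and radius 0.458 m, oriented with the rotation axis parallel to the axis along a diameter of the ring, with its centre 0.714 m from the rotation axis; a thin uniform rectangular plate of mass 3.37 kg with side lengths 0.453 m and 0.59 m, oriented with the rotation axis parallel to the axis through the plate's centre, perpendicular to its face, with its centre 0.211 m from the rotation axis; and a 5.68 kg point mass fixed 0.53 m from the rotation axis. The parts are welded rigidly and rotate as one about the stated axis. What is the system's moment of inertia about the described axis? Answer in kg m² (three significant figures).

2.05

Thin ring: I_cm = (1/2)MR² = (1/2)(0.241)(0.458)² = 0.025277 kg m²; centre at d = 0.714 m, so I = I_cm + Md² gives I = 0.025277 + (0.241)(0.714)² = 0.14814 kg m².
Rectangular plate: I_cm = (1/12)M(a²+b²) = (1/12)(3.37)[(0.453)² + (0.59)²] = 0.15539 kg m²; centre at d = 0.211 m, so I = I_cm + Md² gives I = 0.15539 + (3.37)(0.211)² = 0.30542 kg m².
Point mass: I_cm = 0; centre at d = 0.53 m, so I = I_cm + Md² gives I = 0 + (5.68)(0.53)² = 1.5955 kg m².
Total I = 0.14814 + 0.30542 + 1.5955 = 2.0491 kg m².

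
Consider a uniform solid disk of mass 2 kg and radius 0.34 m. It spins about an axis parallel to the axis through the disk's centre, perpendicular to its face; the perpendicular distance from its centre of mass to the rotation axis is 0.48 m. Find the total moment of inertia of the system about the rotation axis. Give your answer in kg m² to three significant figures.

0.576

I_cm = (1/2)MR² = (1/2)(2)(0.34)² = 0.1156 kg m²; centre at d = 0.48 m, so I = I_cm + Md² gives I = 0.1156 + (2)(0.48)² = 0.5764 kg m².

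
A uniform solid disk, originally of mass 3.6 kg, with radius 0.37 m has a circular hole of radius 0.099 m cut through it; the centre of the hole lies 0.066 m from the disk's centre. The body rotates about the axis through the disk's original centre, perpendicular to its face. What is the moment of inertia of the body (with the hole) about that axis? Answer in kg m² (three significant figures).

0.244

Unpierced body about its centre: I₀ = (1/2)MR² = (1/2)(3.6)(0.37)² = 0.24642 kg m².
The removed disk has mass m = M·(r/R)² = (3.6)(0.099/0.37)² = 0.25773 kg (same uniform areal density).
Its moment of inertia about the rotation axis (parallel-axis theorem): I_hole = (1/2)mr² + md² = (1/2)(0.25773)(0.099)² + (0.25773)(0.066)² = 0.0023857 kg m².
Treating the hole as negative mass, I = I₀ − I_hole = 0.24642 − 0.0023857 = 0.24403 kg m².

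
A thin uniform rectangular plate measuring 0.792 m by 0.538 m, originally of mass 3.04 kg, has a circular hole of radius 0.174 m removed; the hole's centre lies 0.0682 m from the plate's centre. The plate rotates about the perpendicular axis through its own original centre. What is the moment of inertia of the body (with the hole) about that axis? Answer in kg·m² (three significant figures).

Unpierced body about its centre: I₀ = (1/12)M(a²+b²) = (1/12)(3.04)[(0.792)² + (0.538)²] = 0.23223 kg·m².
The removed disk has mass m = M·πr²/(ab) = (3.04)·π(0.174)²/(0.792·0.538) = 0.6786 kg (same uniform areal density).
Its moment of inertia about the rotation axis (parallel-axis theorem): I_hole = (1/2)mr² + md² = (1/2)(0.6786)(0.174)² + (0.6786)(0.0682)² = 0.013429 kg·m².
Treating the hole as negative mass, I = I₀ − I_hole = 0.23223 − 0.013429 = 0.2188 kg·m².

0.219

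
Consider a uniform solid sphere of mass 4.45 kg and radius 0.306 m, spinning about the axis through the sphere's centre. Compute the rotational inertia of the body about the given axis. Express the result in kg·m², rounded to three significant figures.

I_cm = (2/5)MR² = (2/5)(4.45)(0.306)² = 0.16667 kg·m²; axis through the centre, so I = 0.16667 kg·m².

0.167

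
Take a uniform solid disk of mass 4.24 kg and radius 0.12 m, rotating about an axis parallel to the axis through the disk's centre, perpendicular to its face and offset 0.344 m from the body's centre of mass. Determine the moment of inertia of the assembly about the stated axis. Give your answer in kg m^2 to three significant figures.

0.532

I_cm = (1/2)MR² = (1/2)(4.24)(0.12)² = 0.030528 kg m^2; centre at d = 0.344 m, so I = I_cm + Md² gives I = 0.030528 + (4.24)(0.344)² = 0.53227 kg m^2.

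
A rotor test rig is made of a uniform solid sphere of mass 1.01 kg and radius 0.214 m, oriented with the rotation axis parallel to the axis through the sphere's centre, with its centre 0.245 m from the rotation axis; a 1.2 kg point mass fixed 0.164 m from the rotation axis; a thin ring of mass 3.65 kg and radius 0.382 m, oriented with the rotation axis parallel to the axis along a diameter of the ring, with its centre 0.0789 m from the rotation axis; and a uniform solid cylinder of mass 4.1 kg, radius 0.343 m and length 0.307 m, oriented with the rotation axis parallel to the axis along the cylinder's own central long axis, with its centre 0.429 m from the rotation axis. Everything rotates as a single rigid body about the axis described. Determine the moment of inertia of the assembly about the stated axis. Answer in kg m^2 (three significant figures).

Solid sphere: I_cm = (2/5)MR² = (2/5)(1.01)(0.214)² = 0.018502 kg m^2; centre at d = 0.245 m, so the parallel axis theorem gives I = 0.018502 + (1.01)(0.245)² = 0.079127 kg m^2.
Point mass: I_cm = 0; centre at d = 0.164 m, so the parallel axis theorem gives I = 0 + (1.2)(0.164)² = 0.032275 kg m^2.
Thin ring: I_cm = (1/2)MR² = (1/2)(3.65)(0.382)² = 0.26631 kg m^2; centre at d = 0.0789 m, so the parallel axis theorem gives I = 0.26631 + (3.65)(0.0789)² = 0.28903 kg m^2.
Solid cylinder: I_cm = (1/2)MR² = (1/2)(4.1)(0.343)² = 0.24118 kg m^2; centre at d = 0.429 m, so the parallel axis theorem gives I = 0.24118 + (4.1)(0.429)² = 0.99575 kg m^2.
Total I = 0.079127 + 0.032275 + 0.28903 + 0.99575 = 1.3962 kg m^2.

1.40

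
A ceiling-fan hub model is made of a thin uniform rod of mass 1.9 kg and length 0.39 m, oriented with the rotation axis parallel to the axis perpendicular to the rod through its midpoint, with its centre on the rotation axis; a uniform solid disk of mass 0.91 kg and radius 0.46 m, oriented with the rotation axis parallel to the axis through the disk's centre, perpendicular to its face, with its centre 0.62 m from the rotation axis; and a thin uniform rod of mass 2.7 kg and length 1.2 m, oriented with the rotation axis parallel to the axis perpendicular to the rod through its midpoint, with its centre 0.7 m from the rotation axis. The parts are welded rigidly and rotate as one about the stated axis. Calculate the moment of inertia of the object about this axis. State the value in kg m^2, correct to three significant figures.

2.12

Thin rod: I_cm = (1/12)ML² = (1/12)(1.9)(0.39)² = 0.024082 kg m^2; axis through the centre, so I = 0.024082 kg m^2.
Solid disk: I_cm = (1/2)MR² = (1/2)(0.91)(0.46)² = 0.096278 kg m^2; centre at d = 0.62 m, so I = I_cm + Md² gives I = 0.096278 + (0.91)(0.62)² = 0.44608 kg m^2.
Thin rod: I_cm = (1/12)ML² = (1/12)(2.7)(1.2)² = 0.324 kg m^2; centre at d = 0.7 m, so I = I_cm + Md² gives I = 0.324 + (2.7)(0.7)² = 1.647 kg m^2.
Total I = 0.024082 + 0.44608 + 1.647 = 2.1172 kg m^2.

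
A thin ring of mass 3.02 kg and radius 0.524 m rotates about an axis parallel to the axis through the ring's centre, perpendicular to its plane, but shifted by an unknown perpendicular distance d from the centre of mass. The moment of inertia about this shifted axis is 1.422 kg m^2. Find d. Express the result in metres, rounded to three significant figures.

0.443

About the centre-of-mass axis, I_cm = MR² = (3.02)(0.524)² = 0.82922 kg m^2.
Parallel axis theorem: I = I_cm + Md², so Md² = 1.422 − 0.82922 = 0.59278 kg m^2.
d = √(0.59278 / 3.02) = 0.44304 m.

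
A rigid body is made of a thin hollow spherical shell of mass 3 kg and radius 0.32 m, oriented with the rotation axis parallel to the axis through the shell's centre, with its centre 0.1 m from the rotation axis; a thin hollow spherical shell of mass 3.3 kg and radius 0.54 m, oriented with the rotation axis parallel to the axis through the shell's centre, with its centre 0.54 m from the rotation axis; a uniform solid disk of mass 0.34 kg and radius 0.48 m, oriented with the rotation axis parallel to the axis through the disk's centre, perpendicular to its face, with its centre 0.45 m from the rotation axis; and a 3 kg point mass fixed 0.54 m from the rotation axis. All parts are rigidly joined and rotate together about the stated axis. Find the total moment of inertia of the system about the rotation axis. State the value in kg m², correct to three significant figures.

2.82

Spherical shell: I_cm = (2/3)MR² = (2/3)(3)(0.32)² = 0.2048 kg m²; centre at d = 0.1 m, so the parallel axis theorem gives I = 0.2048 + (3)(0.1)² = 0.2348 kg m².
Spherical shell: I_cm = (2/3)MR² = (2/3)(3.3)(0.54)² = 0.64152 kg m²; centre at d = 0.54 m, so the parallel axis theorem gives I = 0.64152 + (3.3)(0.54)² = 1.6038 kg m².
Solid disk: I_cm = (1/2)MR² = (1/2)(0.34)(0.48)² = 0.039168 kg m²; centre at d = 0.45 m, so the parallel axis theorem gives I = 0.039168 + (0.34)(0.45)² = 0.10802 kg m².
Point mass: I_cm = 0; centre at d = 0.54 m, so the parallel axis theorem gives I = 0 + (3)(0.54)² = 0.8748 kg m².
Total I = 0.2348 + 1.6038 + 0.10802 + 0.8748 = 2.8214 kg m².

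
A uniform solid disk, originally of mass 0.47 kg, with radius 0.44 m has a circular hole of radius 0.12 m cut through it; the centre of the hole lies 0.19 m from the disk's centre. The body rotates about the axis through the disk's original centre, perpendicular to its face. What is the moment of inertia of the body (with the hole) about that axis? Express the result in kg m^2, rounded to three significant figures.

Unpierced body about its centre: I₀ = (1/2)MR² = (1/2)(0.47)(0.44)² = 0.045496 kg m^2.
The removed disk has mass m = M·(r/R)² = (0.47)(0.12/0.44)² = 0.034959 kg (same uniform areal density).
Its moment of inertia about the rotation axis (parallel-axis theorem): I_hole = (1/2)mr² + md² = (1/2)(0.034959)(0.12)² + (0.034959)(0.19)² = 0.0015137 kg m^2.
Treating the hole as negative mass, I = I₀ − I_hole = 0.045496 − 0.0015137 = 0.043982 kg m^2.

0.0440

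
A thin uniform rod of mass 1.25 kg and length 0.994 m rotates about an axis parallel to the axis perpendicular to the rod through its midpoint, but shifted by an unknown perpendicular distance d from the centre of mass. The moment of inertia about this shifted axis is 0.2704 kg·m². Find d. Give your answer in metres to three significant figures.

0.366

About the centre-of-mass axis, I_cm = (1/12)ML² = (1/12)(1.25)(0.994)² = 0.10292 kg·m².
Parallel axis theorem: I = I_cm + Md², so Md² = 0.2704 − 0.10292 = 0.16748 kg·m².
d = √(0.16748 / 1.25) = 0.36604 m.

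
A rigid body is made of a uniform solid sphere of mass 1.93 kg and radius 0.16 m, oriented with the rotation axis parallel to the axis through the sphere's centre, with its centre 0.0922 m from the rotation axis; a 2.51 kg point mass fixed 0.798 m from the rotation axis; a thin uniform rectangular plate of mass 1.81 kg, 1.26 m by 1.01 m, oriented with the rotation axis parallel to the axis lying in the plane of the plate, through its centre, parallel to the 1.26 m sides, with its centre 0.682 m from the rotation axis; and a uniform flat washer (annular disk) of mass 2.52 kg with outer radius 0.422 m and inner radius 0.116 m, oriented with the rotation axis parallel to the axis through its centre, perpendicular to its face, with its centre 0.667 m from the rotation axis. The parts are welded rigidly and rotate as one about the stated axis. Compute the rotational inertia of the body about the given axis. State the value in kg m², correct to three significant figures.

Solid sphere: I_cm = (2/5)MR² = (2/5)(1.93)(0.16)² = 0.019763 kg m²; centre at d = 0.0922 m, so I = I_cm + Md² gives I = 0.019763 + (1.93)(0.0922)² = 0.03617 kg m².
Point mass: I_cm = 0; centre at d = 0.798 m, so I = I_cm + Md² gives I = 0 + (2.51)(0.798)² = 1.5984 kg m².
Rectangular plate: I_cm = (1/12)Mb² = (1/12)(1.81)(1.01)² = 0.15387 kg m²; centre at d = 0.682 m, so I = I_cm + Md² gives I = 0.15387 + (1.81)(0.682)² = 0.99574 kg m².
Annular disk: I_cm = (1/2)M(R²+r²) = (1/2)(2.52)[(0.422)² + (0.116)²] = 0.24134 kg m²; centre at d = 0.667 m, so I = I_cm + Md² gives I = 0.24134 + (2.52)(0.667)² = 1.3625 kg m².
Total I = 0.03617 + 1.5984 + 0.99574 + 1.3625 = 3.9927 kg m².

3.99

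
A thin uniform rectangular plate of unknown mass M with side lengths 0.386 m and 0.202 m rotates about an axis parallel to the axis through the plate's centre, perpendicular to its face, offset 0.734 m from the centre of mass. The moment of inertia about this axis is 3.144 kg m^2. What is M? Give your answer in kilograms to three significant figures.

5.67

I = I_cm + Md² = (1/12)M(a²+b²) + Md² = M·[0.0833333·[(0.386)² + (0.202)²] + (0.734)²] = M·0.55457.
So M = 3.144 / 0.55457 = 5.6692 kg.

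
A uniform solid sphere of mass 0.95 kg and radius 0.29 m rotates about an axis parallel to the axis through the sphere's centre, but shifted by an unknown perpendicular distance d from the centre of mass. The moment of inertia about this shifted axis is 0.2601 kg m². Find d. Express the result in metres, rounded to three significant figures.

About the centre-of-mass axis, I_cm = (2/5)MR² = (2/5)(0.95)(0.29)² = 0.031958 kg m².
Parallel axis theorem: I = I_cm + Md², so Md² = 0.2601 − 0.031958 = 0.22814 kg m².
d = √(0.22814 / 0.95) = 0.49005 m.

0.490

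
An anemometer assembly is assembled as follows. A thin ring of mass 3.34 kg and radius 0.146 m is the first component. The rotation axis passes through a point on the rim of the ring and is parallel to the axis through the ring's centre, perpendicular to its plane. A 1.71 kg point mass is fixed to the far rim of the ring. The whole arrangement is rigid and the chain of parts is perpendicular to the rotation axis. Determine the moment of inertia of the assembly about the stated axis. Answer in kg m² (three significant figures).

0.288

Thin ring: I_cm = MR² = (3.34)(0.146)² = 0.071195 kg m²; centre at d = 0.146 m, so the parallel axis theorem gives I = 0.071195 + (3.34)(0.146)² = 0.14239 kg m².
Point mass: I_cm = 0; centre at d = 0.146 + 0.146 = 0.292 m, so the parallel axis theorem gives I = 0 + (1.71)(0.292)² = 0.1458 kg m².
Total I = 0.14239 + 0.1458 = 0.28819 kg m².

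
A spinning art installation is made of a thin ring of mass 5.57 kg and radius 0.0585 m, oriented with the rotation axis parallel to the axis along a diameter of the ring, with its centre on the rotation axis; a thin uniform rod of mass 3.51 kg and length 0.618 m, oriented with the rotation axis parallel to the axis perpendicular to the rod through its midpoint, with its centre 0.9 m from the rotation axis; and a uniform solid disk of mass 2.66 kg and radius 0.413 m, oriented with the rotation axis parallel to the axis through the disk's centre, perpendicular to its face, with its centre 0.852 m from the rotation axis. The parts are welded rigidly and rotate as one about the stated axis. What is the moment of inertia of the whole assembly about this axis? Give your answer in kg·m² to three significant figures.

5.12

Thin ring: I_cm = (1/2)MR² = (1/2)(5.57)(0.0585)² = 0.009531 kg·m²; axis through the centre, so I = 0.009531 kg·m².
Thin rod: I_cm = (1/12)ML² = (1/12)(3.51)(0.618)² = 0.11171 kg·m²; centre at d = 0.9 m, so the parallel axis theorem gives I = 0.11171 + (3.51)(0.9)² = 2.9548 kg·m².
Solid disk: I_cm = (1/2)MR² = (1/2)(2.66)(0.413)² = 0.22686 kg·m²; centre at d = 0.852 m, so the parallel axis theorem gives I = 0.22686 + (2.66)(0.852)² = 2.1578 kg·m².
Total I = 0.009531 + 2.9548 + 2.1578 = 5.1221 kg·m².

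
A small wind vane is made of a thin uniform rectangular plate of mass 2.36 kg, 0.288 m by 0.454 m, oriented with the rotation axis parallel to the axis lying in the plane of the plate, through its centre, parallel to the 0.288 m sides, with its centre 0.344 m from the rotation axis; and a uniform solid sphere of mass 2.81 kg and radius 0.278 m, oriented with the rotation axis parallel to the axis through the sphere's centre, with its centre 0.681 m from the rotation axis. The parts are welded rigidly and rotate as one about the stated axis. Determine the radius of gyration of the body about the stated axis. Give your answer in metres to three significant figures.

0.575

Rectangular plate: I_cm = (1/12)Mb² = (1/12)(2.36)(0.454)² = 0.040536 kg m²; centre at d = 0.344 m, so the parallel axis theorem gives I = 0.040536 + (2.36)(0.344)² = 0.31981 kg m².
Solid sphere: I_cm = (2/5)MR² = (2/5)(2.81)(0.278)² = 0.086867 kg m²; centre at d = 0.681 m, so the parallel axis theorem gives I = 0.086867 + (2.81)(0.681)² = 1.39 kg m².
Total I = 1.7098 kg m²; total mass M = 5.17 kg.
k = √(I/M) = √(1.7098/5.17) = 0.57509 m.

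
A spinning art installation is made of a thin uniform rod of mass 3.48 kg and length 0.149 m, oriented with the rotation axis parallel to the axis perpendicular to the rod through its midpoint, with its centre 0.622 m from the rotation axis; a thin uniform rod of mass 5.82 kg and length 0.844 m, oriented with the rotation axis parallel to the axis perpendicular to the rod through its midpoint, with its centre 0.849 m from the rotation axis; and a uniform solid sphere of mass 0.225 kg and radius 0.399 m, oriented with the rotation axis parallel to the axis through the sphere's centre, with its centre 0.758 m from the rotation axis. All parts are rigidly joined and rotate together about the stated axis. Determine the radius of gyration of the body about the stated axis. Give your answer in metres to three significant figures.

Thin rod: I_cm = (1/12)ML² = (1/12)(3.48)(0.149)² = 0.0064383 kg m²; centre at d = 0.622 m, so the parallel axis theorem gives I = 0.0064383 + (3.48)(0.622)² = 1.3528 kg m².
Thin rod: I_cm = (1/12)ML² = (1/12)(5.82)(0.844)² = 0.34548 kg m²; centre at d = 0.849 m, so the parallel axis theorem gives I = 0.34548 + (5.82)(0.849)² = 4.5405 kg m².
Solid sphere: I_cm = (2/5)MR² = (2/5)(0.225)(0.399)² = 0.014328 kg m²; centre at d = 0.758 m, so the parallel axis theorem gives I = 0.014328 + (0.225)(0.758)² = 0.1436 kg m².
Total I = 6.0369 kg m²; total mass M = 9.525 kg.
k = √(I/M) = √(6.0369/9.525) = 0.79612 m.

0.796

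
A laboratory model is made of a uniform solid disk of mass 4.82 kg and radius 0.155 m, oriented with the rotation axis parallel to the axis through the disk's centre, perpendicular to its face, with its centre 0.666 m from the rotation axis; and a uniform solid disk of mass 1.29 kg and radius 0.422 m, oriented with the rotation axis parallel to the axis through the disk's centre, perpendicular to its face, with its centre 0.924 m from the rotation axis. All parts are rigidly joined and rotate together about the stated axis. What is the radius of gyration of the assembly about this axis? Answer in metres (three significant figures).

Solid disk: I_cm = (1/2)MR² = (1/2)(4.82)(0.155)² = 0.0579 kg m²; centre at d = 0.666 m, so the parallel axis theorem gives I = 0.0579 + (4.82)(0.666)² = 2.1958 kg m².
Solid disk: I_cm = (1/2)MR² = (1/2)(1.29)(0.422)² = 0.11486 kg m²; centre at d = 0.924 m, so the parallel axis theorem gives I = 0.11486 + (1.29)(0.924)² = 1.2162 kg m².
Total I = 3.4121 kg m²; total mass M = 6.11 kg.
k = √(I/M) = √(3.4121/6.11) = 0.74729 m.

0.747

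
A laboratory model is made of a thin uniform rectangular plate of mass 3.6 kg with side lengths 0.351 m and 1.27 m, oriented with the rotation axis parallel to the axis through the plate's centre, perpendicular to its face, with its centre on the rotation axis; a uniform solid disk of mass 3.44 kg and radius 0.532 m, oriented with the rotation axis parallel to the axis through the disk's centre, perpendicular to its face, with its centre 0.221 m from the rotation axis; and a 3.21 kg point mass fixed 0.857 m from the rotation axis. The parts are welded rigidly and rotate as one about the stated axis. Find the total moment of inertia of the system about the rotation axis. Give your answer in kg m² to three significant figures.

3.53

Rectangular plate: I_cm = (1/12)M(a²+b²) = (1/12)(3.6)[(0.351)² + (1.27)²] = 0.52083 kg m²; axis through the centre, so I = 0.52083 kg m².
Solid disk: I_cm = (1/2)MR² = (1/2)(3.44)(0.532)² = 0.4868 kg m²; centre at d = 0.221 m, so the parallel axis theorem gives I = 0.4868 + (3.44)(0.221)² = 0.65481 kg m².
Point mass: I_cm = 0; centre at d = 0.857 m, so the parallel axis theorem gives I = 0 + (3.21)(0.857)² = 2.3576 kg m².
Total I = 0.52083 + 0.65481 + 2.3576 = 3.5332 kg m².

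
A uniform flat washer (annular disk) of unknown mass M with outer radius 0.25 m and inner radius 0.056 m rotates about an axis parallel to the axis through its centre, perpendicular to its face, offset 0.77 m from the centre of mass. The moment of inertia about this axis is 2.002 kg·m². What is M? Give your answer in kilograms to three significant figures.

I = I_cm + Md² = (1/2)M(R²+r²) + Md² = M·[0.5·[(0.25)² + (0.056)²] + (0.77)²] = M·0.62572.
So M = 2.002 / 0.62572 = 3.1995 kg.

3.20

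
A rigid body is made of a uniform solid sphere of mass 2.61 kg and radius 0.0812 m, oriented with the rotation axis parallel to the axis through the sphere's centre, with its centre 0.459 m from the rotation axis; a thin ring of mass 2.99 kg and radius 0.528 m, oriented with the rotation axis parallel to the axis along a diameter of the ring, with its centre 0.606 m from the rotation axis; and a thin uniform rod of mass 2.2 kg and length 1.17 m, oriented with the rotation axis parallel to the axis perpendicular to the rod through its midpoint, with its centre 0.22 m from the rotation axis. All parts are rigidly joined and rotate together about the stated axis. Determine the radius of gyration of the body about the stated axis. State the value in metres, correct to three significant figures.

Solid sphere: I_cm = (2/5)MR² = (2/5)(2.61)(0.0812)² = 0.0068836 kg·m²; centre at d = 0.459 m, so I = I_cm + Md² gives I = 0.0068836 + (2.61)(0.459)² = 0.55676 kg·m².
Thin ring: I_cm = (1/2)MR² = (1/2)(2.99)(0.528)² = 0.41678 kg·m²; centre at d = 0.606 m, so I = I_cm + Md² gives I = 0.41678 + (2.99)(0.606)² = 1.5148 kg·m².
Thin rod: I_cm = (1/12)ML² = (1/12)(2.2)(1.17)² = 0.25096 kg·m²; centre at d = 0.22 m, so I = I_cm + Md² gives I = 0.25096 + (2.2)(0.22)² = 0.35745 kg·m².
Total I = 2.429 kg·m²; total mass M = 7.8 kg.
k = √(I/M) = √(2.429/7.8) = 0.55804 m.

0.558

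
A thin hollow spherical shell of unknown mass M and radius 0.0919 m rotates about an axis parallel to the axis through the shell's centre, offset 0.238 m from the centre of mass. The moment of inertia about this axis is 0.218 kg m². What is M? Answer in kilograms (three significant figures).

3.50

I = I_cm + Md² = (2/3)MR² + Md² = M·[0.666667·(0.0919)² + (0.238)²] = M·0.062274.
So M = 0.218 / 0.062274 = 3.5006 kg.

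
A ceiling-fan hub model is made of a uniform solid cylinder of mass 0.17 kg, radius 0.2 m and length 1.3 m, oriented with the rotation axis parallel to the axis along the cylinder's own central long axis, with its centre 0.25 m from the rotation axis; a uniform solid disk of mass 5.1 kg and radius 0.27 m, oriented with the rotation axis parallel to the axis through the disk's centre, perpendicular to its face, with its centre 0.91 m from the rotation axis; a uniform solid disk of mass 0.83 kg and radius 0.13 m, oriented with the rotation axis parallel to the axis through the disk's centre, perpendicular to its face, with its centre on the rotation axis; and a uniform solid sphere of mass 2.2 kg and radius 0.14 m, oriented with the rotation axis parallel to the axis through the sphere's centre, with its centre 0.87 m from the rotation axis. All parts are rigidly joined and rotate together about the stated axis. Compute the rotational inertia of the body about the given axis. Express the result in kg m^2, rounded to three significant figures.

6.11

Solid cylinder: I_cm = (1/2)MR² = (1/2)(0.17)(0.2)² = 0.0034 kg m^2; centre at d = 0.25 m, so the parallel axis theorem gives I = 0.0034 + (0.17)(0.25)² = 0.014025 kg m^2.
Solid disk: I_cm = (1/2)MR² = (1/2)(5.1)(0.27)² = 0.1859 kg m^2; centre at d = 0.91 m, so the parallel axis theorem gives I = 0.1859 + (5.1)(0.91)² = 4.4092 kg m^2.
Solid disk: I_cm = (1/2)MR² = (1/2)(0.83)(0.13)² = 0.0070135 kg m^2; axis through the centre, so I = 0.0070135 kg m^2.
Solid sphere: I_cm = (2/5)MR² = (2/5)(2.2)(0.14)² = 0.017248 kg m^2; centre at d = 0.87 m, so the parallel axis theorem gives I = 0.017248 + (2.2)(0.87)² = 1.6824 kg m^2.
Total I = 0.014025 + 4.4092 + 0.0070135 + 1.6824 = 6.1127 kg m^2.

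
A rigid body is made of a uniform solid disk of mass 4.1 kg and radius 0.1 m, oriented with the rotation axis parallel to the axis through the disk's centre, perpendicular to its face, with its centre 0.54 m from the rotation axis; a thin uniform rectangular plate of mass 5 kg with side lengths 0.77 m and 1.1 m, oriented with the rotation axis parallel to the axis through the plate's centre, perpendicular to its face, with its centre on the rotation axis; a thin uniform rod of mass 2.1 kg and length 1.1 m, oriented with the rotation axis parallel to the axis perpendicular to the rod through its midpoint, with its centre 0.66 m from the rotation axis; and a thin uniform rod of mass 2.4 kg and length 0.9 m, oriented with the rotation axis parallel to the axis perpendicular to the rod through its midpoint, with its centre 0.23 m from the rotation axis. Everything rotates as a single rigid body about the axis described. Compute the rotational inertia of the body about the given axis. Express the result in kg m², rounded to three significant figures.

Solid disk: I_cm = (1/2)MR² = (1/2)(4.1)(0.1)² = 0.0205 kg m²; centre at d = 0.54 m, so I = I_cm + Md² gives I = 0.0205 + (4.1)(0.54)² = 1.2161 kg m².
Rectangular plate: I_cm = (1/12)M(a²+b²) = (1/12)(5)[(0.77)² + (1.1)²] = 0.75121 kg m²; axis through the centre, so I = 0.75121 kg m².
Thin rod: I_cm = (1/12)ML² = (1/12)(2.1)(1.1)² = 0.21175 kg m²; centre at d = 0.66 m, so I = I_cm + Md² gives I = 0.21175 + (2.1)(0.66)² = 1.1265 kg m².
Thin rod: I_cm = (1/12)ML² = (1/12)(2.4)(0.9)² = 0.162 kg m²; centre at d = 0.23 m, so I = I_cm + Md² gives I = 0.162 + (2.4)(0.23)² = 0.28896 kg m².
Total I = 1.2161 + 0.75121 + 1.1265 + 0.28896 = 3.3827 kg m².

3.38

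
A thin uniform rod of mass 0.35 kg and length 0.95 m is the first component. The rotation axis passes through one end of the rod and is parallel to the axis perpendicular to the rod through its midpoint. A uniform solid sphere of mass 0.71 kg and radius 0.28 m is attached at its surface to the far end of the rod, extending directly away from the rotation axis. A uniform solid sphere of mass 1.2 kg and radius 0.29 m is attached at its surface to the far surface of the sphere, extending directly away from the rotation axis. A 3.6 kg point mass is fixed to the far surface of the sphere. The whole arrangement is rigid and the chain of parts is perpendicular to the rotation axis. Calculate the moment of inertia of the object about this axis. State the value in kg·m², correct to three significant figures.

20.9

Thin rod: I_cm = (1/12)ML² = (1/12)(0.35)(0.95)² = 0.026323 kg·m²; centre at d = 0.475 m, so the parallel axis theorem gives I = 0.026323 + (0.35)(0.475)² = 0.10529 kg·m².
Solid sphere: I_cm = (2/5)MR² = (2/5)(0.71)(0.28)² = 0.022266 kg·m²; centre at d = 0.475 + 0.475 + 0.28 = 1.23 m, so the parallel axis theorem gives I = 0.022266 + (0.71)(1.23)² = 1.0964 kg·m².
Solid sphere: I_cm = (2/5)MR² = (2/5)(1.2)(0.29)² = 0.040368 kg·m²; centre at d = 0.475 + 0.475 + 0.28 + 0.28 + 0.29 = 1.8 m, so the parallel axis theorem gives I = 0.040368 + (1.2)(1.8)² = 3.9284 kg·m².
Point mass: I_cm = 0; centre at d = 0.475 + 0.475 + 0.28 + 0.28 + 0.29 + 0.29 = 2.09 m, so the parallel axis theorem gives I = 0 + (3.6)(2.09)² = 15.725 kg·m².
Total I = 0.10529 + 1.0964 + 3.9284 + 15.725 = 20.855 kg·m².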